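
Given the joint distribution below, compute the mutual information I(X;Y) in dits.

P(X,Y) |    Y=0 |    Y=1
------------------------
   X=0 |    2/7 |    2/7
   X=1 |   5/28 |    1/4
0.0015 dits

Mutual information: I(X;Y) = H(X) + H(Y) - H(X,Y)

Marginals:
P(X) = (4/7, 3/7), H(X) = 0.2966 dits
P(Y) = (13/28, 15/28), H(Y) = 0.2999 dits

Joint entropy: H(X,Y) = 0.5950 dits

I(X;Y) = 0.2966 + 0.2999 - 0.5950 = 0.0015 dits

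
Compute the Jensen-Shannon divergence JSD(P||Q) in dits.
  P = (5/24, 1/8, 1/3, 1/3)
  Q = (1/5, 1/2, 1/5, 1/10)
0.0442 dits

Jensen-Shannon divergence is:
JSD(P||Q) = 0.5 × D_KL(P||M) + 0.5 × D_KL(Q||M)
where M = 0.5 × (P + Q) is the mixture distribution.

M = 0.5 × (5/24, 1/8, 1/3, 1/3) + 0.5 × (1/5, 1/2, 1/5, 1/10) = (0.204167, 5/16, 4/15, 0.216667)

D_KL(P||M) = 0.0468 dits
D_KL(Q||M) = 0.0417 dits

JSD(P||Q) = 0.5 × 0.0468 + 0.5 × 0.0417 = 0.0442 dits

Unlike KL divergence, JSD is symmetric and bounded: 0 ≤ JSD ≤ log(2).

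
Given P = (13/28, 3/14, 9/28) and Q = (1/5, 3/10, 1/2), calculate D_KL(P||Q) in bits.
0.2552 bits

KL divergence: D_KL(P||Q) = Σ p(x) log(p(x)/q(x))

Computing term by term:
  x=0: 13/28 × log_2[(13/28)/(1/5)] = 13/28 × 1.2150 = 0.5641
  x=1: 3/14 × log_2[(3/14)/(3/10)] = 3/14 × -0.4854 = -0.1040
  x=2: 9/28 × log_2[(9/28)/(1/2)] = 9/28 × -0.6374 = -0.2049

D_KL(P||Q) = 0.2552 bits

Note: KL divergence is always non-negative and equals 0 iff P = Q.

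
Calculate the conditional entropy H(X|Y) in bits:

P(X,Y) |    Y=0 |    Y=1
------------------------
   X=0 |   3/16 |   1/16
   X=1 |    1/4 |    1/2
0.7141 bits

Using the chain rule: H(X|Y) = H(X,Y) - H(Y)

First, compute H(X,Y) = 1.7028 bits

Marginal P(Y) = (7/16, 9/16)
H(Y) = 0.9887 bits

H(X|Y) = H(X,Y) - H(Y) = 1.7028 - 0.9887 = 0.7141 bits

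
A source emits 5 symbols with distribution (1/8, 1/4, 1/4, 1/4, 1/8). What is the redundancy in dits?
0.0217 dits

Redundancy measures how far a source is from maximum entropy:
R = H_max - H(X)

Maximum entropy for 5 symbols: H_max = log_10(5) = 0.6990 dits
Actual entropy: H(X) = 0.6773 dits
Redundancy: R = 0.6990 - 0.6773 = 0.0217 dits

This redundancy represents potential for compression: the source could be compressed by 0.0217 dits per symbol.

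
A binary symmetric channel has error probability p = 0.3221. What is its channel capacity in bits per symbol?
0.0933 bits

For a binary symmetric channel (BSC) with error probability p:
Capacity C = 1 - H(p) bits per symbol

where H(p) = -p log₂(p) - (1-p) log₂(1-p) is the binary entropy function.

H(0.3221) = 0.9067 bits
C = 1 - 0.9067 = 0.0933 bits per symbol

This means we can reliably transmit up to 0.0933 bits of information per channel use.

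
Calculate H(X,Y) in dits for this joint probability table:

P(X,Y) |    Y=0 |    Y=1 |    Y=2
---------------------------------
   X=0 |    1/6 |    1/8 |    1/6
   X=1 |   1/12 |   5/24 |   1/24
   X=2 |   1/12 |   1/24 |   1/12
0.8990 dits

Joint entropy is H(X,Y) = -Σ_{x,y} p(x,y) log p(x,y).

Summing over all non-zero entries:
H(X,Y) = -[1/6·log_10(1/6) + 1/8·log_10(1/8) + 1/6·log_10(1/6) + 1/12·log_10(1/12) + 5/24·log_10(5/24) + 1/24·log_10(1/24) + 1/12·log_10(1/12) + 1/24·log_10(1/24) + 1/12·log_10(1/12)]
H(X,Y) = 0.8990 dits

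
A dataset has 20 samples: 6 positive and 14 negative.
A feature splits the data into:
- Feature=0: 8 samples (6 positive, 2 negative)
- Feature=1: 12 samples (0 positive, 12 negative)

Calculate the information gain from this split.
0.5568 bits

Information Gain = H(Y) - H(Y|Feature)

Before split:
P(positive) = 6/20 = 0.3000
H(Y) = 0.8813 bits

After split:
Feature=0: H = 0.8113 bits (weight = 8/20)
Feature=1: H = 0.0000 bits (weight = 12/20)
H(Y|Feature) = (8/20)×0.8113 + (12/20)×0.0000 = 0.3245 bits

Information Gain = 0.8813 - 0.3245 = 0.5568 bits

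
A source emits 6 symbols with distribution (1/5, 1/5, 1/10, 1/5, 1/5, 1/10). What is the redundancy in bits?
0.0630 bits

Redundancy measures how far a source is from maximum entropy:
R = H_max - H(X)

Maximum entropy for 6 symbols: H_max = log_2(6) = 2.5850 bits
Actual entropy: H(X) = 2.5219 bits
Redundancy: R = 2.5850 - 2.5219 = 0.0630 bits

This redundancy represents potential for compression: the source could be compressed by 0.0630 bits per symbol.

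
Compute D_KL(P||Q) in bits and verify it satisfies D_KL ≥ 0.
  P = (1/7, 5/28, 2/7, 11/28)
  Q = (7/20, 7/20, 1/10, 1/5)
0.4573 bits

KL divergence satisfies the Gibbs inequality: D_KL(P||Q) ≥ 0 for all distributions P, Q.

D_KL(P||Q) = Σ p(x) log(p(x)/q(x))
Term by term:
  x=0: 1/7 × log_2[(1/7)/(7/20)] = -0.1847
  x=1: 5/28 × log_2[(5/28)/(7/20)] = -0.1734
  x=2: 2/7 × log_2[(2/7)/(1/10)] = 0.4327
  x=3: 11/28 × log_2[(11/28)/(1/5)] = 0.3826
D_KL(P||Q) = 0.4573 bits

D_KL(P||Q) = 0.4573 ≥ 0 ✓

This non-negativity is a fundamental property: relative entropy cannot be negative because it measures how different Q is from P.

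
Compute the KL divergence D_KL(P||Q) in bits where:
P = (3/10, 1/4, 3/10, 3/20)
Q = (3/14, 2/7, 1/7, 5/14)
0.2309 bits

KL divergence: D_KL(P||Q) = Σ p(x) log(p(x)/q(x))

Computing term by term:
  x=0: 3/10 × log_2[(3/10)/(3/14)] = 3/10 × 0.4854 = 0.1456
  x=1: 1/4 × log_2[(1/4)/(2/7)] = 1/4 × -0.1926 = -0.0482
  x=2: 3/10 × log_2[(3/10)/(1/7)] = 3/10 × 1.0704 = 0.3211
  x=3: 3/20 × log_2[(3/20)/(5/14)] = 3/20 × -1.2515 = -0.1877

D_KL(P||Q) = 0.2309 bits

Note: KL divergence is always non-negative and equals 0 iff P = Q.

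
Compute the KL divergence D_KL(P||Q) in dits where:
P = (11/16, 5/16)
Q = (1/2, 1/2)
0.0313 dits

KL divergence: D_KL(P||Q) = Σ p(x) log(p(x)/q(x))

Computing term by term:
  x=0: 11/16 × log_10[(11/16)/(1/2)] = 11/16 × 0.1383 = 0.0951
  x=1: 5/16 × log_10[(5/16)/(1/2)] = 5/16 × -0.2041 = -0.0638

D_KL(P||Q) = 0.0313 dits

Note: KL divergence is always non-negative and equals 0 iff P = Q.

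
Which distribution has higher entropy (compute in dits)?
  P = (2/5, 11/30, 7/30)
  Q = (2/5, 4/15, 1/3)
Q

Computing entropies in dits:
H(P) = 0.4664
H(Q) = 0.4713

Distribution Q has higher entropy.

Intuition: The distribution closer to uniform (more spread out) has higher entropy.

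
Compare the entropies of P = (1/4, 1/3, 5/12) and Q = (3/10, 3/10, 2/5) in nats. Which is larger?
Q

Computing entropies in nats:
H(P) = 1.0776
H(Q) = 1.0889

Distribution Q has higher entropy.

Intuition: The distribution closer to uniform (more spread out) has higher entropy.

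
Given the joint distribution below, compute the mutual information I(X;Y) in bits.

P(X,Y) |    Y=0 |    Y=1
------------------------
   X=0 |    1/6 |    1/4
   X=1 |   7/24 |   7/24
0.0071 bits

Mutual information: I(X;Y) = H(X) + H(Y) - H(X,Y)

Marginals:
P(X) = (5/12, 7/12), H(X) = 0.9799 bits
P(Y) = (11/24, 13/24), H(Y) = 0.9950 bits

Joint entropy: H(X,Y) = 1.9678 bits

I(X;Y) = 0.9799 + 0.9950 - 1.9678 = 0.0071 bits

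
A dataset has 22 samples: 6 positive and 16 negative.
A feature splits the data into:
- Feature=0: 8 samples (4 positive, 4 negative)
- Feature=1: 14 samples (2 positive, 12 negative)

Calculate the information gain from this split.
0.1052 bits

Information Gain = H(Y) - H(Y|Feature)

Before split:
P(positive) = 6/22 = 0.2727
H(Y) = 0.8454 bits

After split:
Feature=0: H = 1.0000 bits (weight = 8/22)
Feature=1: H = 0.5917 bits (weight = 14/22)
H(Y|Feature) = (8/22)×1.0000 + (14/22)×0.5917 = 0.7402 bits

Information Gain = 0.8454 - 0.7402 = 0.1052 bits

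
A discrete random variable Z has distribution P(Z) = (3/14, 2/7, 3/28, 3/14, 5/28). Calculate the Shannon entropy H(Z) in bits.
2.2579 bits

Shannon entropy is H(X) = -Σ p(x) log p(x).

For P = (3/14, 2/7, 3/28, 3/14, 5/28):
H = -3/14 × log_2(3/14) -2/7 × log_2(2/7) -3/28 × log_2(3/28) -3/14 × log_2(3/14) -5/28 × log_2(5/28)
H = 2.2579 bits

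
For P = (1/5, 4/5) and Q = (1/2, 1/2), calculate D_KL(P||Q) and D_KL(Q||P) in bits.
D_KL(P||Q) = 0.2781, D_KL(Q||P) = 0.3219

KL divergence is not symmetric: D_KL(P||Q) ≠ D_KL(Q||P) in general.

D_KL(P||Q) = 0.2781 bits
D_KL(Q||P) = 0.3219 bits

No, they are not equal!

This asymmetry is why KL divergence is not a true distance metric.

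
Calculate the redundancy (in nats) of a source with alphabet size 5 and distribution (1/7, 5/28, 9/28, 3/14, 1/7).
0.0509 nats

Redundancy measures how far a source is from maximum entropy:
R = H_max - H(X)

Maximum entropy for 5 symbols: H_max = log_e(5) = 1.6094 nats
Actual entropy: H(X) = 1.5585 nats
Redundancy: R = 1.6094 - 1.5585 = 0.0509 nats

This redundancy represents potential for compression: the source could be compressed by 0.0509 nats per symbol.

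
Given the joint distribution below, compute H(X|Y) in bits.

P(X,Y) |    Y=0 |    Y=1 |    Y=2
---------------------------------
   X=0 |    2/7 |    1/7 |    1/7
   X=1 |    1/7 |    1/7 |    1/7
0.9650 bits

Using the chain rule: H(X|Y) = H(X,Y) - H(Y)

First, compute H(X,Y) = 2.5216 bits

Marginal P(Y) = (3/7, 2/7, 2/7)
H(Y) = 1.5567 bits

H(X|Y) = H(X,Y) - H(Y) = 2.5216 - 1.5567 = 0.9650 bits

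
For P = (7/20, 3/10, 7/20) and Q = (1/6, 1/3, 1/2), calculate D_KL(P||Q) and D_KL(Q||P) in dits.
D_KL(P||Q) = 0.0448, D_KL(Q||P) = 0.0390

KL divergence is not symmetric: D_KL(P||Q) ≠ D_KL(Q||P) in general.

D_KL(P||Q) = 0.0448 dits
D_KL(Q||P) = 0.0390 dits

No, they are not equal!

This asymmetry is why KL divergence is not a true distance metric.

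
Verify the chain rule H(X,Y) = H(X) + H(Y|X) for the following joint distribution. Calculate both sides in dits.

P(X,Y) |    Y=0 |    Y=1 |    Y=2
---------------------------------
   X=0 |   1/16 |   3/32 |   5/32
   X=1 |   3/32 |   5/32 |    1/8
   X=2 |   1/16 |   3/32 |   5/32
H(X,Y) = 0.9304, H(X) = 0.4755, H(Y|X) = 0.4550 (all in dits)

Chain rule: H(X,Y) = H(X) + H(Y|X)

Left side — joint entropy directly:
H(X,Y) = -Σ p(x,y) log p(x,y) = 0.9304 dits

Right side — compute H(Y|X) from the conditional distributions:
P(X) = (5/16, 3/8, 5/16), so H(X) = 0.4755 dits
H(Y|X) = Σ_x P(X=x) · H(Y|X=x):
  P(Y|X=0) = (1/5, 3/10, 1/2), H(Y|X=0) = 0.4472, weight P(X=0) = 5/16
  P(Y|X=1) = (1/4, 5/12, 1/3), H(Y|X=1) = 0.4680, weight P(X=1) = 3/8
  P(Y|X=2) = (1/5, 3/10, 1/2), H(Y|X=2) = 0.4472, weight P(X=2) = 5/16
H(Y|X) = 0.4550 dits

H(X) + H(Y|X) = 0.4755 + 0.4550 = 0.9304 dits

Both sides equal 0.9304 dits. ✓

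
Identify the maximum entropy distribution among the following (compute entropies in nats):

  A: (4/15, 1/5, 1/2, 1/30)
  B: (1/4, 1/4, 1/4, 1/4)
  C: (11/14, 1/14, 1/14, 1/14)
B

For a discrete distribution over n outcomes, entropy is maximized by the uniform distribution.

Computing entropies:
H(A) = 1.1343 nats
H(B) = 1.3863 nats
H(C) = 0.7550 nats

The uniform distribution (where all probabilities equal 1/4) achieves the maximum entropy of log_e(4) = 1.3863 nats.

Distribution B has the highest entropy.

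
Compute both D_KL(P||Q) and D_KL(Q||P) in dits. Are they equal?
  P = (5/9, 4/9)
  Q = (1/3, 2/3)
D_KL(P||Q) = 0.0450, D_KL(Q||P) = 0.0434

KL divergence is not symmetric: D_KL(P||Q) ≠ D_KL(Q||P) in general.

D_KL(P||Q) = 0.0450 dits
D_KL(Q||P) = 0.0434 dits

No, they are not equal!

This asymmetry is why KL divergence is not a true distance metric.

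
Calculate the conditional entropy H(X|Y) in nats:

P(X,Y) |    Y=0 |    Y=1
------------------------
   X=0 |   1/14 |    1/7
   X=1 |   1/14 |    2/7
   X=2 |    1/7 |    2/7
1.0506 nats

Using the chain rule: H(X|Y) = H(X,Y) - H(Y)

First, compute H(X,Y) = 1.6488 nats

Marginal P(Y) = (2/7, 5/7)
H(Y) = 0.5983 nats

H(X|Y) = H(X,Y) - H(Y) = 1.6488 - 0.5983 = 1.0506 nats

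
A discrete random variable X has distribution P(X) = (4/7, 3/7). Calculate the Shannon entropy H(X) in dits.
0.2966 dits

Shannon entropy is H(X) = -Σ p(x) log p(x).

For P = (4/7, 3/7):
H = -4/7 × log_10(4/7) -3/7 × log_10(3/7)
H = 0.2966 dits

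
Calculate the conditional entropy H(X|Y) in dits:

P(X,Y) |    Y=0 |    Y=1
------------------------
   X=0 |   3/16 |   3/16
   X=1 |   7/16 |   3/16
0.2787 dits

Using the chain rule: H(X|Y) = H(X,Y) - H(Y)

First, compute H(X,Y) = 0.5660 dits

Marginal P(Y) = (5/8, 3/8)
H(Y) = 0.2873 dits

H(X|Y) = H(X,Y) - H(Y) = 0.5660 - 0.2873 = 0.2787 dits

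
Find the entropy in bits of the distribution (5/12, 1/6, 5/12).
1.4834 bits

Shannon entropy is H(X) = -Σ p(x) log p(x).

For P = (5/12, 1/6, 5/12):
H = -5/12 × log_2(5/12) -1/6 × log_2(1/6) -5/12 × log_2(5/12)
H = 1.4834 bits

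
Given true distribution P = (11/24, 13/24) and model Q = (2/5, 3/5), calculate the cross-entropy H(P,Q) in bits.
1.0051 bits

Cross-entropy: H(P,Q) = -Σ p(x) log q(x)

Alternatively: H(P,Q) = H(P) + D_KL(P||Q)
H(P) = 0.9950 bits
D_KL(P||Q) = 0.0101 bits

H(P,Q) = 0.9950 + 0.0101 = 1.0051 bits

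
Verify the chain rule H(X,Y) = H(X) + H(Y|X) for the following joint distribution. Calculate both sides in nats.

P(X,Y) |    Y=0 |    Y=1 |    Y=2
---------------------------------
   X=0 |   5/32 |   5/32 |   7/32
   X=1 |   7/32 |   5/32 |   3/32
H(X,Y) = 1.7570, H(X) = 0.6912, H(Y|X) = 1.0658 (all in nats)

Chain rule: H(X,Y) = H(X) + H(Y|X)

Left side — joint entropy directly:
H(X,Y) = -Σ p(x,y) log p(x,y) = 1.7570 nats

Right side — compute H(Y|X) from the conditional distributions:
P(X) = (17/32, 15/32), so H(X) = 0.6912 nats
H(Y|X) = Σ_x P(X=x) · H(Y|X=x):
  P(Y|X=0) = (5/17, 5/17, 7/17), H(Y|X=0) = 1.0852, weight P(X=0) = 17/32
  P(Y|X=1) = (7/15, 1/3, 1/5), H(Y|X=1) = 1.0438, weight P(X=1) = 15/32
H(Y|X) = 1.0658 nats

H(X) + H(Y|X) = 0.6912 + 1.0658 = 1.7570 nats

Both sides equal 1.7570 nats. ✓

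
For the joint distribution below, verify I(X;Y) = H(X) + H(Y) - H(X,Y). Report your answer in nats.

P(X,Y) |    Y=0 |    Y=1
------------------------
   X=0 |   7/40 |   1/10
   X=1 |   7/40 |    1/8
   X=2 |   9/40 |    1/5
I(X;Y) = 0.0040 nats

Mutual information has multiple equivalent forms:
- I(X;Y) = H(X) - H(X|Y)
- I(X;Y) = H(Y) - H(Y|X)
- I(X;Y) = H(X) + H(Y) - H(X,Y)

Computing all quantities:
H(X) = 1.0799, H(Y) = 0.6819, H(X,Y) = 1.7577
H(X|Y) = 1.0759, H(Y|X) = 0.6779

Verification:
H(X) - H(X|Y) = 1.0799 - 1.0759 = 0.0040
H(Y) - H(Y|X) = 0.6819 - 0.6779 = 0.0040
H(X) + H(Y) - H(X,Y) = 1.0799 + 0.6819 - 1.7577 = 0.0040

All forms give I(X;Y) = 0.0040 nats. ✓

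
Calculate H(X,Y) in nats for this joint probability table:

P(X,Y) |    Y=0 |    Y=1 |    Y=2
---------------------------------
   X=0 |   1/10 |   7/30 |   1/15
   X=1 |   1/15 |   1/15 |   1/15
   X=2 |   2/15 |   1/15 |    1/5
2.0631 nats

Joint entropy is H(X,Y) = -Σ_{x,y} p(x,y) log p(x,y).

Summing over all non-zero entries:
H(X,Y) = -[1/10·log_e(1/10) + 7/30·log_e(7/30) + 1/15·log_e(1/15) + 1/15·log_e(1/15) + 1/15·log_e(1/15) + 1/15·log_e(1/15) + 2/15·log_e(2/15) + 1/15·log_e(1/15) + 1/5·log_e(1/5)]
H(X,Y) = 2.0631 nats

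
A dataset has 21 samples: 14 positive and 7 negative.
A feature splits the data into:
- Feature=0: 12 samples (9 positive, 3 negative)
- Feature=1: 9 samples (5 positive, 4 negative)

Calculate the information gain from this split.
0.0300 bits

Information Gain = H(Y) - H(Y|Feature)

Before split:
P(positive) = 14/21 = 0.6667
H(Y) = 0.9183 bits

After split:
Feature=0: H = 0.8113 bits (weight = 12/21)
Feature=1: H = 0.9911 bits (weight = 9/21)
H(Y|Feature) = (12/21)×0.8113 + (9/21)×0.9911 = 0.8883 bits

Information Gain = 0.9183 - 0.8883 = 0.0300 bits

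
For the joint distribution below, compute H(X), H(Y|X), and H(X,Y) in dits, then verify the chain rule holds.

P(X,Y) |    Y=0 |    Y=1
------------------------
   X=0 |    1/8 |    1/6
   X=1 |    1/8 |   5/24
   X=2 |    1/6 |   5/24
H(X,Y) = 0.7690, H(X) = 0.4749, H(Y|X) = 0.2942 (all in dits)

Chain rule: H(X,Y) = H(X) + H(Y|X)

Left side — joint entropy directly:
H(X,Y) = -Σ p(x,y) log p(x,y) = 0.7690 dits

Right side — compute H(Y|X) from the conditional distributions:
P(X) = (7/24, 1/3, 3/8), so H(X) = 0.4749 dits
H(Y|X) = Σ_x P(X=x) · H(Y|X=x):
  P(Y|X=0) = (3/7, 4/7), H(Y|X=0) = 0.2966, weight P(X=0) = 7/24
  P(Y|X=1) = (3/8, 5/8), H(Y|X=1) = 0.2873, weight P(X=1) = 1/3
  P(Y|X=2) = (4/9, 5/9), H(Y|X=2) = 0.2983, weight P(X=2) = 3/8
H(Y|X) = 0.2942 dits

H(X) + H(Y|X) = 0.4749 + 0.2942 = 0.7690 dits

Both sides equal 0.7690 dits. ✓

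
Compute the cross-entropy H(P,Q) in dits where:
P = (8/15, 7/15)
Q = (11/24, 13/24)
0.3050 dits

Cross-entropy: H(P,Q) = -Σ p(x) log q(x)

Alternatively: H(P,Q) = H(P) + D_KL(P||Q)
H(P) = 0.3001 dits
D_KL(P||Q) = 0.0049 dits

H(P,Q) = 0.3001 + 0.0049 = 0.3050 dits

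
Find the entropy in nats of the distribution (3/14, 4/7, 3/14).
0.9800 nats

Shannon entropy is H(X) = -Σ p(x) log p(x).

For P = (3/14, 4/7, 3/14):
H = -3/14 × log_e(3/14) -4/7 × log_e(4/7) -3/14 × log_e(3/14)
H = 0.9800 nats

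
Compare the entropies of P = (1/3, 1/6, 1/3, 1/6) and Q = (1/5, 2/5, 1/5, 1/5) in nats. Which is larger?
Q

Computing entropies in nats:
H(P) = 1.3297
H(Q) = 1.3322

Distribution Q has higher entropy.

Intuition: The distribution closer to uniform (more spread out) has higher entropy.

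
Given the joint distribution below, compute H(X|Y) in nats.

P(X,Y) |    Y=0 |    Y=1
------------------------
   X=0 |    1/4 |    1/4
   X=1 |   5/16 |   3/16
0.6852 nats

Using the chain rule: H(X|Y) = H(X,Y) - H(Y)

First, compute H(X,Y) = 1.3705 nats

Marginal P(Y) = (9/16, 7/16)
H(Y) = 0.6853 nats

H(X|Y) = H(X,Y) - H(Y) = 1.3705 - 0.6853 = 0.6852 nats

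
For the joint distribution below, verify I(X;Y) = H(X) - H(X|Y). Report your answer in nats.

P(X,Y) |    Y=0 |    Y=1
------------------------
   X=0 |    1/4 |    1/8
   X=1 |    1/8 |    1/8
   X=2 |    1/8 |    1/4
I(X;Y) = 0.0425 nats

Mutual information has multiple equivalent forms:
- I(X;Y) = H(X) - H(X|Y)
- I(X;Y) = H(Y) - H(Y|X)
- I(X;Y) = H(X) + H(Y) - H(X,Y)

Computing all quantities:
H(X) = 1.0822, H(Y) = 0.6931, H(X,Y) = 1.7329
H(X|Y) = 1.0397, H(Y|X) = 0.6507

Verification:
H(X) - H(X|Y) = 1.0822 - 1.0397 = 0.0425
H(Y) - H(Y|X) = 0.6931 - 0.6507 = 0.0425
H(X) + H(Y) - H(X,Y) = 1.0822 + 0.6931 - 1.7329 = 0.0425

All forms give I(X;Y) = 0.0425 nats. ✓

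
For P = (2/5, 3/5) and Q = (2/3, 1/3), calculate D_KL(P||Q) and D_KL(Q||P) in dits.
D_KL(P||Q) = 0.0644, D_KL(Q||P) = 0.0628

KL divergence is not symmetric: D_KL(P||Q) ≠ D_KL(Q||P) in general.

D_KL(P||Q) = 0.0644 dits
D_KL(Q||P) = 0.0628 dits

No, they are not equal!

This asymmetry is why KL divergence is not a true distance metric.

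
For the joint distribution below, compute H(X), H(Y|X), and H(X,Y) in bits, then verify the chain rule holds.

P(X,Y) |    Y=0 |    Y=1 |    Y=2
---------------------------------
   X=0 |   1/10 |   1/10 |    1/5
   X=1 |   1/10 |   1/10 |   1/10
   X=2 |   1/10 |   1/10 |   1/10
H(X,Y) = 3.1219, H(X) = 1.5710, H(Y|X) = 1.5510 (all in bits)

Chain rule: H(X,Y) = H(X) + H(Y|X)

Left side — joint entropy directly:
H(X,Y) = -Σ p(x,y) log p(x,y) = 3.1219 bits

Right side — compute H(Y|X) from the conditional distributions:
P(X) = (2/5, 3/10, 3/10), so H(X) = 1.5710 bits
H(Y|X) = Σ_x P(X=x) · H(Y|X=x):
  P(Y|X=0) = (1/4, 1/4, 1/2), H(Y|X=0) = 1.5000, weight P(X=0) = 2/5
  P(Y|X=1) = (1/3, 1/3, 1/3), H(Y|X=1) = 1.5850, weight P(X=1) = 3/10
  P(Y|X=2) = (1/3, 1/3, 1/3), H(Y|X=2) = 1.5850, weight P(X=2) = 3/10
H(Y|X) = 1.5510 bits

H(X) + H(Y|X) = 1.5710 + 1.5510 = 3.1219 bits

Both sides equal 3.1219 bits. ✓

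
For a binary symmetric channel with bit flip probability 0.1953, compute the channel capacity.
0.2876 bits

For a binary symmetric channel (BSC) with error probability p:
Capacity C = 1 - H(p) bits per symbol

where H(p) = -p log₂(p) - (1-p) log₂(1-p) is the binary entropy function.

H(0.1953) = 0.7124 bits
C = 1 - 0.7124 = 0.2876 bits per symbol

This means we can reliably transmit up to 0.2876 bits of information per channel use.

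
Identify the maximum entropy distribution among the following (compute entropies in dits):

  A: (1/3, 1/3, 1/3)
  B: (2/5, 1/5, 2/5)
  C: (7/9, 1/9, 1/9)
A

For a discrete distribution over n outcomes, entropy is maximized by the uniform distribution.

Computing entropies:
H(A) = 0.4771 dits
H(B) = 0.4581 dits
H(C) = 0.2969 dits

The uniform distribution (where all probabilities equal 1/3) achieves the maximum entropy of log_10(3) = 0.4771 dits.

Distribution A has the highest entropy.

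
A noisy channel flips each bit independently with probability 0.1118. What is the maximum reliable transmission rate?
0.4947 bits

For a binary symmetric channel (BSC) with error probability p:
Capacity C = 1 - H(p) bits per symbol

where H(p) = -p log₂(p) - (1-p) log₂(1-p) is the binary entropy function.

H(0.1118) = 0.5053 bits
C = 1 - 0.5053 = 0.4947 bits per symbol

This means we can reliably transmit up to 0.4947 bits of information per channel use.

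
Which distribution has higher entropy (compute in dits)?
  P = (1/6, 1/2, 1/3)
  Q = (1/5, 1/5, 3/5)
P

Computing entropies in dits:
H(P) = 0.4392
H(Q) = 0.4127

Distribution P has higher entropy.

Intuition: The distribution closer to uniform (more spread out) has higher entropy.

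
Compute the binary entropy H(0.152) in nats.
0.4262 nats

The binary entropy function is:
H(p) = -p log(p) - (1-p) log(1-p)

H(0.152) = -0.152 × log_e(0.152) - 0.848 × log_e(0.848)
H(0.152) = 0.4262 nats

Note: Binary entropy is maximized at p=0.5 (H=1 bit) and minimized at p=0 or p=1 (H=0).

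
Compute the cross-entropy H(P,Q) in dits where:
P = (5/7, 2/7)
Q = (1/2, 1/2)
0.3010 dits

Cross-entropy: H(P,Q) = -Σ p(x) log q(x)

Alternatively: H(P,Q) = H(P) + D_KL(P||Q)
H(P) = 0.2598 dits
D_KL(P||Q) = 0.0412 dits

H(P,Q) = 0.2598 + 0.0412 = 0.3010 dits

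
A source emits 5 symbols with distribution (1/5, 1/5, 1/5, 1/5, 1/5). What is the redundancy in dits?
0.0000 dits

Redundancy measures how far a source is from maximum entropy:
R = H_max - H(X)

Maximum entropy for 5 symbols: H_max = log_10(5) = 0.6990 dits
Actual entropy: H(X) = 0.6990 dits
Redundancy: R = 0.6990 - 0.6990 = 0.0000 dits

This redundancy represents potential for compression: the source could be compressed by 0.0000 dits per symbol.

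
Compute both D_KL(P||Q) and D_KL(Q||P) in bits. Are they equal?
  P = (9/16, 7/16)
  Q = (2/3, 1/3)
D_KL(P||Q) = 0.0338, D_KL(Q||P) = 0.0326

KL divergence is not symmetric: D_KL(P||Q) ≠ D_KL(Q||P) in general.

D_KL(P||Q) = 0.0338 bits
D_KL(Q||P) = 0.0326 bits

No, they are not equal!

This asymmetry is why KL divergence is not a true distance metric.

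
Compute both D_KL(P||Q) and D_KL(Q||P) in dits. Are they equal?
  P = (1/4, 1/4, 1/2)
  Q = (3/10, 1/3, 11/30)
D_KL(P||Q) = 0.0163, D_KL(Q||P) = 0.0160

KL divergence is not symmetric: D_KL(P||Q) ≠ D_KL(Q||P) in general.

D_KL(P||Q) = 0.0163 dits
D_KL(Q||P) = 0.0160 dits

No, they are not equal!

This asymmetry is why KL divergence is not a true distance metric.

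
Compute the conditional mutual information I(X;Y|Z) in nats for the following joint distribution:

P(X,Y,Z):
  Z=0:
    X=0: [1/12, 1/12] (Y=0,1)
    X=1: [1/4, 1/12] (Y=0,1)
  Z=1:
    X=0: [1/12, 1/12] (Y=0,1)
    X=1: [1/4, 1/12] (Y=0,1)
0.0306 nats

Conditional mutual information: I(X;Y|Z) = H(X|Z) + H(Y|Z) - H(X,Y|Z)

H(Z) = 0.6931
H(X,Z) = 1.3297 → H(X|Z) = 0.6365
H(Y,Z) = 1.3297 → H(Y|Z) = 0.6365
H(X,Y,Z) = 1.9356 → H(X,Y|Z) = 1.2425

I(X;Y|Z) = 0.6365 + 0.6365 - 1.2425 = 0.0306 nats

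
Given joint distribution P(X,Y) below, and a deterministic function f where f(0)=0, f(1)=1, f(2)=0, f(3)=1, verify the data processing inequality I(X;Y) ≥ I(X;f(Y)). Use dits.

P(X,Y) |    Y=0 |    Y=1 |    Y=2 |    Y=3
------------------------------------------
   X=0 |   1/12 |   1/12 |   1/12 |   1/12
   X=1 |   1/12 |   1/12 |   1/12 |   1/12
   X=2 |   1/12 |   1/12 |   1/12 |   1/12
I(X;Y) = 0.0000, I(X;f(Y)) = 0.0000, inequality holds: 0.0000 ≥ 0.0000

Data Processing Inequality: For any Markov chain X → Y → Z, we have I(X;Y) ≥ I(X;Z).

Here Z = f(Y) is a deterministic function of Y, forming X → Y → Z.

Original I(X;Y) = 0.0000 dits

After applying f:
P(X,Z) where Z=f(Y):
- P(X,Z=0) = P(X,Y=0) + P(X,Y=2)
- P(X,Z=1) = P(X,Y=1) + P(X,Y=3)

I(X;Z) = I(X;f(Y)) = 0.0000 dits

Verification: 0.0000 ≥ 0.0000 ✓

Information cannot be created by processing; the function f can only lose information about X.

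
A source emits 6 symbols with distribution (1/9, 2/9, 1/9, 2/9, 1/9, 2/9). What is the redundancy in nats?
0.0566 nats

Redundancy measures how far a source is from maximum entropy:
R = H_max - H(X)

Maximum entropy for 6 symbols: H_max = log_e(6) = 1.7918 nats
Actual entropy: H(X) = 1.7351 nats
Redundancy: R = 1.7918 - 1.7351 = 0.0566 nats

This redundancy represents potential for compression: the source could be compressed by 0.0566 nats per symbol.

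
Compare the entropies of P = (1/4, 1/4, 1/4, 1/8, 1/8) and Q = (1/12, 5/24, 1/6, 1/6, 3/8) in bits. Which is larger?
P

Computing entropies in bits:
H(P) = 2.2500
H(Q) = 2.1625

Distribution P has higher entropy.

Intuition: The distribution closer to uniform (more spread out) has higher entropy.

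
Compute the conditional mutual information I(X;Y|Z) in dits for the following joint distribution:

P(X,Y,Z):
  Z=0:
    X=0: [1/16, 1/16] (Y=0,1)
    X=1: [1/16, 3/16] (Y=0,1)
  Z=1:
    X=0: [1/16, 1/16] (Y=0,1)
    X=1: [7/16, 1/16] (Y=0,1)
0.0214 dits

Conditional mutual information: I(X;Y|Z) = H(X|Z) + H(Y|Z) - H(X,Y|Z)

H(Z) = 0.2873
H(X,Z) = 0.5268 → H(X|Z) = 0.2395
H(Y,Z) = 0.5268 → H(Y|Z) = 0.2395
H(X,Y,Z) = 0.7449 → H(X,Y|Z) = 0.4576

I(X;Y|Z) = 0.2395 + 0.2395 - 0.4576 = 0.0214 dits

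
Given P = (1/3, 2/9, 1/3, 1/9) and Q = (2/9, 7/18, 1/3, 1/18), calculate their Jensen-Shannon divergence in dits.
0.0095 dits

Jensen-Shannon divergence is:
JSD(P||Q) = 0.5 × D_KL(P||M) + 0.5 × D_KL(Q||M)
where M = 0.5 × (P + Q) is the mixture distribution.

M = 0.5 × (1/3, 2/9, 1/3, 1/9) + 0.5 × (2/9, 7/18, 1/3, 1/18) = (5/18, 11/36, 1/3, 1/12)

D_KL(P||M) = 0.0095 dits
D_KL(Q||M) = 0.0094 dits

JSD(P||Q) = 0.5 × 0.0095 + 0.5 × 0.0094 = 0.0095 dits

Unlike KL divergence, JSD is symmetric and bounded: 0 ≤ JSD ≤ log(2).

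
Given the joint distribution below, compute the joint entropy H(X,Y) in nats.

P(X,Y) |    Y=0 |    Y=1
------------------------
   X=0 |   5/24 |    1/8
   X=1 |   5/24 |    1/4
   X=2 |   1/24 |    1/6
1.6911 nats

Joint entropy is H(X,Y) = -Σ_{x,y} p(x,y) log p(x,y).

Summing over all non-zero entries:
H(X,Y) = -[5/24·log_e(5/24) + 1/8·log_e(1/8) + 5/24·log_e(5/24) + 1/4·log_e(1/4) + 1/24·log_e(1/24) + 1/6·log_e(1/6)]
H(X,Y) = 1.6911 nats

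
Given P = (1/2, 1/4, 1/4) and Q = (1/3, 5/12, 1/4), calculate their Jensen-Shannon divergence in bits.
0.0273 bits

Jensen-Shannon divergence is:
JSD(P||Q) = 0.5 × D_KL(P||M) + 0.5 × D_KL(Q||M)
where M = 0.5 × (P + Q) is the mixture distribution.

M = 0.5 × (1/2, 1/4, 1/4) + 0.5 × (1/3, 5/12, 1/4) = (5/12, 1/3, 1/4)

D_KL(P||M) = 0.0278 bits
D_KL(Q||M) = 0.0268 bits

JSD(P||Q) = 0.5 × 0.0278 + 0.5 × 0.0268 = 0.0273 bits

Unlike KL divergence, JSD is symmetric and bounded: 0 ≤ JSD ≤ log(2).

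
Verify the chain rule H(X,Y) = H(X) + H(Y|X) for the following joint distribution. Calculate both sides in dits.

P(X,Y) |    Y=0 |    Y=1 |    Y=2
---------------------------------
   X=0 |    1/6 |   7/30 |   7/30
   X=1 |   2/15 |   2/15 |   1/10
H(X,Y) = 0.7580, H(X) = 0.2854, H(Y|X) = 0.4726 (all in dits)

Chain rule: H(X,Y) = H(X) + H(Y|X)

Left side — joint entropy directly:
H(X,Y) = -Σ p(x,y) log p(x,y) = 0.7580 dits

Right side — compute H(Y|X) from the conditional distributions:
P(X) = (19/30, 11/30), so H(X) = 0.2854 dits
H(Y|X) = Σ_x P(X=x) · H(Y|X=x):
  P(Y|X=0) = (5/19, 7/19, 7/19), H(Y|X=0) = 0.4721, weight P(X=0) = 19/30
  P(Y|X=1) = (4/11, 4/11, 3/11), H(Y|X=1) = 0.4734, weight P(X=1) = 11/30
H(Y|X) = 0.4726 dits

H(X) + H(Y|X) = 0.2854 + 0.4726 = 0.7580 dits

Both sides equal 0.7580 dits. ✓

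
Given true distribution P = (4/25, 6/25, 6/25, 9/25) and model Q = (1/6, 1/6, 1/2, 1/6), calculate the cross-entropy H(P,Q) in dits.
0.6636 dits

Cross-entropy: H(P,Q) = -Σ p(x) log q(x)

Alternatively: H(P,Q) = H(P) + D_KL(P||Q)
H(P) = 0.5846 dits
D_KL(P||Q) = 0.0791 dits

H(P,Q) = 0.5846 + 0.0791 = 0.6636 dits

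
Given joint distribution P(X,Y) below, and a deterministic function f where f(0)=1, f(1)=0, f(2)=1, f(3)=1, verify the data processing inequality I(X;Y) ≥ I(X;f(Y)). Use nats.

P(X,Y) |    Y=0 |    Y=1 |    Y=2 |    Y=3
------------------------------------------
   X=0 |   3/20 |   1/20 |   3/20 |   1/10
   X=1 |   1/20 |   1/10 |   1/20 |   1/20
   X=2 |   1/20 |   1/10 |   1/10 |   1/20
I(X;Y) = 0.0544, I(X;f(Y)) = 0.0462, inequality holds: 0.0544 ≥ 0.0462

Data Processing Inequality: For any Markov chain X → Y → Z, we have I(X;Y) ≥ I(X;Z).

Here Z = f(Y) is a deterministic function of Y, forming X → Y → Z.

Original I(X;Y) = 0.0544 nats

After applying f:
P(X,Z) where Z=f(Y):
- P(X,Z=0) = P(X,Y=1)
- P(X,Z=1) = P(X,Y=0) + P(X,Y=2) + P(X,Y=3)

I(X;Z) = I(X;f(Y)) = 0.0462 nats

Verification: 0.0544 ≥ 0.0462 ✓

Information cannot be created by processing; the function f can only lose information about X.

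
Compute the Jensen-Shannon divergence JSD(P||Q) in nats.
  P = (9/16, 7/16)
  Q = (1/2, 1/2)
0.0020 nats

Jensen-Shannon divergence is:
JSD(P||Q) = 0.5 × D_KL(P||M) + 0.5 × D_KL(Q||M)
where M = 0.5 × (P + Q) is the mixture distribution.

M = 0.5 × (9/16, 7/16) + 0.5 × (1/2, 1/2) = (17/32, 15/32)

D_KL(P||M) = 0.0020 nats
D_KL(Q||M) = 0.0020 nats

JSD(P||Q) = 0.5 × 0.0020 + 0.5 × 0.0020 = 0.0020 nats

Unlike KL divergence, JSD is symmetric and bounded: 0 ≤ JSD ≤ log(2).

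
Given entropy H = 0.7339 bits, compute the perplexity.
1.6631

Perplexity is 2^H (or exp(H) for natural log).

H = 0.7339 bits
Perplexity = 2^0.7339 = 1.6631

Interpretation: The model's uncertainty is equivalent to choosing uniformly among 1.7 options.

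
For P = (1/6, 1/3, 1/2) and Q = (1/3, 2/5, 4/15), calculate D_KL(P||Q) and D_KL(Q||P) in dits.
D_KL(P||Q) = 0.0599, D_KL(Q||P) = 0.0592

KL divergence is not symmetric: D_KL(P||Q) ≠ D_KL(Q||P) in general.

D_KL(P||Q) = 0.0599 dits
D_KL(Q||P) = 0.0592 dits

No, they are not equal!

This asymmetry is why KL divergence is not a true distance metric.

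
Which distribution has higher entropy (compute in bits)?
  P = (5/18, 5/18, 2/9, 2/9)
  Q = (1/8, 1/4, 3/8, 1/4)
P

Computing entropies in bits:
H(P) = 1.9911
H(Q) = 1.9056

Distribution P has higher entropy.

Intuition: The distribution closer to uniform (more spread out) has higher entropy.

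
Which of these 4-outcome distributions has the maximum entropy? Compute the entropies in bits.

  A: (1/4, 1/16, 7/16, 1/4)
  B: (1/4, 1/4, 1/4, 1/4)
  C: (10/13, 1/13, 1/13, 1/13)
B

For a discrete distribution over n outcomes, entropy is maximized by the uniform distribution.

Computing entropies:
H(A) = 1.7718 bits
H(B) = 2.0000 bits
H(C) = 1.1451 bits

The uniform distribution (where all probabilities equal 1/4) achieves the maximum entropy of log_2(4) = 2.0000 bits.

Distribution B has the highest entropy.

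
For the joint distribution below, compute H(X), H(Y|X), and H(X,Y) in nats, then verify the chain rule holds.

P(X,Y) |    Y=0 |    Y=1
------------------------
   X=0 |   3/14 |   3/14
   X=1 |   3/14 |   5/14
H(X,Y) = 1.3580, H(X) = 0.6829, H(Y|X) = 0.6751 (all in nats)

Chain rule: H(X,Y) = H(X) + H(Y|X)

Left side — joint entropy directly:
H(X,Y) = -Σ p(x,y) log p(x,y) = 1.3580 nats

Right side — compute H(Y|X) from the conditional distributions:
P(X) = (3/7, 4/7), so H(X) = 0.6829 nats
H(Y|X) = Σ_x P(X=x) · H(Y|X=x):
  P(Y|X=0) = (1/2, 1/2), H(Y|X=0) = 0.6931, weight P(X=0) = 3/7
  P(Y|X=1) = (3/8, 5/8), H(Y|X=1) = 0.6616, weight P(X=1) = 4/7
H(Y|X) = 0.6751 nats

H(X) + H(Y|X) = 0.6829 + 0.6751 = 1.3580 nats

Both sides equal 1.3580 nats. ✓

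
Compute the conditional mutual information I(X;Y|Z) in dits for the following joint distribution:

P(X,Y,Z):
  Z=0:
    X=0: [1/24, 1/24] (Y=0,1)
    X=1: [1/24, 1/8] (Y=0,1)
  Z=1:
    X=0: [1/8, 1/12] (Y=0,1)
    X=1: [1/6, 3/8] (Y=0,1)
0.0149 dits

Conditional mutual information: I(X;Y|Z) = H(X|Z) + H(Y|Z) - H(X,Y|Z)

H(Z) = 0.2442
H(X,Z) = 0.5058 → H(X|Z) = 0.2616
H(Y,Z) = 0.5310 → H(Y|Z) = 0.2868
H(X,Y,Z) = 0.7777 → H(X,Y|Z) = 0.5334

I(X;Y|Z) = 0.2616 + 0.2868 - 0.5334 = 0.0149 dits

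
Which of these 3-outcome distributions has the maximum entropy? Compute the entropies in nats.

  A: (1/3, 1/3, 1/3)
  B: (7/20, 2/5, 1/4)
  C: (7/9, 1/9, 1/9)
A

For a discrete distribution over n outcomes, entropy is maximized by the uniform distribution.

Computing entropies:
H(A) = 1.0986 nats
H(B) = 1.0805 nats
H(C) = 0.6837 nats

The uniform distribution (where all probabilities equal 1/3) achieves the maximum entropy of log_e(3) = 1.0986 nats.

Distribution A has the highest entropy.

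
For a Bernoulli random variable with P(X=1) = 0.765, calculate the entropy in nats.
0.5452 nats

The binary entropy function is:
H(p) = -p log(p) - (1-p) log(1-p)

H(0.765) = -0.765 × log_e(0.765) - 0.235 × log_e(0.235)
H(0.765) = 0.5452 nats

Note: Binary entropy is maximized at p=0.5 (H=1 bit) and minimized at p=0 or p=1 (H=0).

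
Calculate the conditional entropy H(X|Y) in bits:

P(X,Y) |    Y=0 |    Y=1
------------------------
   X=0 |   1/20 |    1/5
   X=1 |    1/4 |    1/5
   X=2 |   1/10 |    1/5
1.4705 bits

Using the chain rule: H(X|Y) = H(X,Y) - H(Y)

First, compute H(X,Y) = 2.4414 bits

Marginal P(Y) = (2/5, 3/5)
H(Y) = 0.9710 bits

H(X|Y) = H(X,Y) - H(Y) = 2.4414 - 0.9710 = 1.4705 bits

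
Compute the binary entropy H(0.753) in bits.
0.8065 bits

The binary entropy function is:
H(p) = -p log(p) - (1-p) log(1-p)

H(0.753) = -0.753 × log_2(0.753) - 0.247 × log_2(0.247)
H(0.753) = 0.8065 bits

Note: Binary entropy is maximized at p=0.5 (H=1 bit) and minimized at p=0 or p=1 (H=0).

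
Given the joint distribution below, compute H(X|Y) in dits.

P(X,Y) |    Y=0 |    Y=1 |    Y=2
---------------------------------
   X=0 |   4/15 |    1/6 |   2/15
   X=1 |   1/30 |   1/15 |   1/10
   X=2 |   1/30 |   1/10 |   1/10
0.3992 dits

Using the chain rule: H(X|Y) = H(X,Y) - H(Y)

First, compute H(X,Y) = 0.8763 dits

Marginal P(Y) = (1/3, 1/3, 1/3)
H(Y) = 0.4771 dits

H(X|Y) = H(X,Y) - H(Y) = 0.8763 - 0.4771 = 0.3992 dits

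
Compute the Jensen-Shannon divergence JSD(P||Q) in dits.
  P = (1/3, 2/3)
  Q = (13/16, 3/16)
0.0534 dits

Jensen-Shannon divergence is:
JSD(P||Q) = 0.5 × D_KL(P||M) + 0.5 × D_KL(Q||M)
where M = 0.5 × (P + Q) is the mixture distribution.

M = 0.5 × (1/3, 2/3) + 0.5 × (13/16, 3/16) = (0.572917, 0.427083)

D_KL(P||M) = 0.0505 dits
D_KL(Q||M) = 0.0562 dits

JSD(P||Q) = 0.5 × 0.0505 + 0.5 × 0.0562 = 0.0534 dits

Unlike KL divergence, JSD is symmetric and bounded: 0 ≤ JSD ≤ log(2).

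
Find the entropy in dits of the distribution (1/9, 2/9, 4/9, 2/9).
0.5529 dits

Shannon entropy is H(X) = -Σ p(x) log p(x).

For P = (1/9, 2/9, 4/9, 2/9):
H = -1/9 × log_10(1/9) -2/9 × log_10(2/9) -4/9 × log_10(4/9) -2/9 × log_10(2/9)
H = 0.5529 dits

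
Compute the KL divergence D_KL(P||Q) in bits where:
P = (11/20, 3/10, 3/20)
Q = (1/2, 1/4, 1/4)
0.0440 bits

KL divergence: D_KL(P||Q) = Σ p(x) log(p(x)/q(x))

Computing term by term:
  x=0: 11/20 × log_2[(11/20)/(1/2)] = 11/20 × 0.1375 = 0.0756
  x=1: 3/10 × log_2[(3/10)/(1/4)] = 3/10 × 0.2630 = 0.0789
  x=2: 3/20 × log_2[(3/20)/(1/4)] = 3/20 × -0.7370 = -0.1105

D_KL(P||Q) = 0.0440 bits

Note: KL divergence is always non-negative and equals 0 iff P = Q.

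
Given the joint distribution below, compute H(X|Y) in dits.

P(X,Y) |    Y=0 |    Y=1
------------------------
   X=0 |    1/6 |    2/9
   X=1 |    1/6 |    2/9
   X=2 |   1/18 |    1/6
0.4589 dits

Using the chain rule: H(X|Y) = H(X,Y) - H(Y)

First, compute H(X,Y) = 0.7491 dits

Marginal P(Y) = (7/18, 11/18)
H(Y) = 0.2902 dits

H(X|Y) = H(X,Y) - H(Y) = 0.7491 - 0.2902 = 0.4589 dits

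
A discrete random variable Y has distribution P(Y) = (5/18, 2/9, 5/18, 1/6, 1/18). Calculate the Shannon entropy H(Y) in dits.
0.6536 dits

Shannon entropy is H(X) = -Σ p(x) log p(x).

For P = (5/18, 2/9, 5/18, 1/6, 1/18):
H = -5/18 × log_10(5/18) -2/9 × log_10(2/9) -5/18 × log_10(5/18) -1/6 × log_10(1/6) -1/18 × log_10(1/18)
H = 0.6536 dits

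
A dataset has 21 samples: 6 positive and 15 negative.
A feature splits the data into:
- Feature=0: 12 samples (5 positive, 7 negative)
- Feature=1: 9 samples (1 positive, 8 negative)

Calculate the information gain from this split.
0.0875 bits

Information Gain = H(Y) - H(Y|Feature)

Before split:
P(positive) = 6/21 = 0.2857
H(Y) = 0.8631 bits

After split:
Feature=0: H = 0.9799 bits (weight = 12/21)
Feature=1: H = 0.5033 bits (weight = 9/21)
H(Y|Feature) = (12/21)×0.9799 + (9/21)×0.5033 = 0.7756 bits

Information Gain = 0.8631 - 0.7756 = 0.0875 bits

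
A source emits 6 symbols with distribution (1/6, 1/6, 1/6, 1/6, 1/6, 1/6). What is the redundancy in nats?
0.0000 nats

Redundancy measures how far a source is from maximum entropy:
R = H_max - H(X)

Maximum entropy for 6 symbols: H_max = log_e(6) = 1.7918 nats
Actual entropy: H(X) = 1.7918 nats
Redundancy: R = 1.7918 - 1.7918 = 0.0000 nats

This redundancy represents potential for compression: the source could be compressed by 0.0000 nats per symbol.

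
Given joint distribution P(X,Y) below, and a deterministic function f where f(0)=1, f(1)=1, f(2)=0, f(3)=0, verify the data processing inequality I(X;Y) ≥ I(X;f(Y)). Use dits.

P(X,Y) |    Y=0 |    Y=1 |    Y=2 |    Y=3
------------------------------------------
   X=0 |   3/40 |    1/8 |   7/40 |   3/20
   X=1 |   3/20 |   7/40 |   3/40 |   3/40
I(X;Y) = 0.0213, I(X;f(Y)) = 0.0203, inequality holds: 0.0213 ≥ 0.0203

Data Processing Inequality: For any Markov chain X → Y → Z, we have I(X;Y) ≥ I(X;Z).

Here Z = f(Y) is a deterministic function of Y, forming X → Y → Z.

Original I(X;Y) = 0.0213 dits

After applying f:
P(X,Z) where Z=f(Y):
- P(X,Z=0) = P(X,Y=2) + P(X,Y=3)
- P(X,Z=1) = P(X,Y=0) + P(X,Y=1)

I(X;Z) = I(X;f(Y)) = 0.0203 dits

Verification: 0.0213 ≥ 0.0203 ✓

Information cannot be created by processing; the function f can only lose information about X.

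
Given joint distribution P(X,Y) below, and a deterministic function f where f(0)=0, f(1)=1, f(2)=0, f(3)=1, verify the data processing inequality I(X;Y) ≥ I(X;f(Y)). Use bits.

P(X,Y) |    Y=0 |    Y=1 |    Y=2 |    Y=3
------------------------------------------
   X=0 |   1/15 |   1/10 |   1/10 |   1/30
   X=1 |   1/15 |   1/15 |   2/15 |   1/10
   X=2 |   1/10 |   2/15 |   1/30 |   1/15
I(X;Y) = 0.0911, I(X;f(Y)) = 0.0145, inequality holds: 0.0911 ≥ 0.0145

Data Processing Inequality: For any Markov chain X → Y → Z, we have I(X;Y) ≥ I(X;Z).

Here Z = f(Y) is a deterministic function of Y, forming X → Y → Z.

Original I(X;Y) = 0.0911 bits

After applying f:
P(X,Z) where Z=f(Y):
- P(X,Z=0) = P(X,Y=0) + P(X,Y=2)
- P(X,Z=1) = P(X,Y=1) + P(X,Y=3)

I(X;Z) = I(X;f(Y)) = 0.0145 bits

Verification: 0.0911 ≥ 0.0145 ✓

Information cannot be created by processing; the function f can only lose information about X.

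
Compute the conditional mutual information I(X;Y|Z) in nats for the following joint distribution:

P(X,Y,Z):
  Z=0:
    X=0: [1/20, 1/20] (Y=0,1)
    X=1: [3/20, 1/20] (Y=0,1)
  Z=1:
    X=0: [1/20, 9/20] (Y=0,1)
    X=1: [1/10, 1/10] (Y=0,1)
0.0717 nats

Conditional mutual information: I(X;Y|Z) = H(X|Z) + H(Y|Z) - H(X,Y|Z)

H(Z) = 0.6109
H(X,Z) = 1.2206 → H(X|Z) = 0.6097
H(Y,Z) = 1.1655 → H(Y|Z) = 0.5547
H(X,Y,Z) = 1.7036 → H(X,Y|Z) = 1.0927

I(X;Y|Z) = 0.6097 + 0.5547 - 1.0927 = 0.0717 nats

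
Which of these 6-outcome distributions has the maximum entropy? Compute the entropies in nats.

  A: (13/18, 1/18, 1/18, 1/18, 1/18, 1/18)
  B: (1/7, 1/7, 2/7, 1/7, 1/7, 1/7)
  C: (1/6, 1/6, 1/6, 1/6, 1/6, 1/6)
C

For a discrete distribution over n outcomes, entropy is maximized by the uniform distribution.

Computing entropies:
H(A) = 1.0379 nats
H(B) = 1.7479 nats
H(C) = 1.7918 nats

The uniform distribution (where all probabilities equal 1/6) achieves the maximum entropy of log_e(6) = 1.7918 nats.

Distribution C has the highest entropy.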